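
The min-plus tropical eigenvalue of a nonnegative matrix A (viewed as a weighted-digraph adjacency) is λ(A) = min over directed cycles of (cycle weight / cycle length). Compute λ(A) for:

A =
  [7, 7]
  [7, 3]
λ(A) = 3

Enumerate directed cycles and compute their means (weight / length). Sample:
  cycle 0 → 0: weight = 7, length = 1, mean = 7/1 ≈ 7.000
  cycle 1 → 1: weight = 3, length = 1, mean = 3/1 ≈ 3.000
  cycle 0 → 1 → 0: weight = 14, length = 2, mean = 14/2 ≈ 7.000
  cycle 1 → 0 → 1: weight = 14, length = 2, mean = 14/2 ≈ 7.000
Minimum mean = 3.000, attained e.g. along the cycle 1 → 1 with weight 3 and length 1. So λ(A) = 3/1 = 3.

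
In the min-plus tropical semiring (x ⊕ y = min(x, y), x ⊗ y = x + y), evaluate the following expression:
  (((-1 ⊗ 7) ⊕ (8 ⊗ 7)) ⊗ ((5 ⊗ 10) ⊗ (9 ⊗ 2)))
(((-1 ⊗ 7) ⊕ (8 ⊗ 7)) ⊗ ((5 ⊗ 10) ⊗ (9 ⊗ 2))) = 32

Expand innermost to outermost. Recall ⊕ takes the minimum of its arguments and ⊗ takes their sum. Working out the expression (((-1 ⊗ 7) ⊕ (8 ⊗ 7)) ⊗ ((5 ⊗ 10) ⊗ (9 ⊗ 2))) gives 32.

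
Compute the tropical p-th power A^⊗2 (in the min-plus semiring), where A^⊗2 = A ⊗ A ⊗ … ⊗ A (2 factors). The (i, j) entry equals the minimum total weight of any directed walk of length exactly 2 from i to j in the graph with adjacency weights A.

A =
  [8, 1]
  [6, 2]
A^⊗2 =
  [7, 3]
  [8, 4]

Each entry (A^⊗2)_ij equals the minimum over all length-2 walks i = v_0 → v_1 → … → v_2 = j of Σ_t A[v_t][v_{t+1}]. For example, for (i, j) = (0, 1) we minimise over 2 possible intermediate vertex sequences; the minimum is 3, attained along the walk 0 → 1 → 1.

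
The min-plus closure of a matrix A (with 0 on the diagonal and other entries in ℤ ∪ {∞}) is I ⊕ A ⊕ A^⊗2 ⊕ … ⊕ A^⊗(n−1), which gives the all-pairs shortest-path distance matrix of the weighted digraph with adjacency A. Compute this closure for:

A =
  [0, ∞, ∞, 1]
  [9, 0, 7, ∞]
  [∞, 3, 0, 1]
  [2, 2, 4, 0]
Closure =
  [0, 3, 5, 1]
  [9, 0, 7, 8]
  [3, 3, 0, 1]
  [2, 2, 4, 0]

This is the Floyd-Warshall all-pairs shortest-path computation. For each intermediate vertex k = 0, 1, …, 3, update dist[i][j] ← min(dist[i][j], dist[i][k] + dist[k][j]). The final matrix gives, for each (i, j), the minimum total weight of any directed path from i to j (possibly empty when i = j).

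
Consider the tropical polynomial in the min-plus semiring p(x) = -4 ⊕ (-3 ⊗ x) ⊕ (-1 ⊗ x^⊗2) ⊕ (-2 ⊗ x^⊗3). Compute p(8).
p(8) = -4

A tropical monomial a ⊗ x^⊗i evaluates to a + i · x. Evaluating each term at x = 8:
  Term 0 contributes -4 + 0 · 8 = -4
  Term 1 contributes -3 + 1 · 8 = 5
  Term 2 contributes -1 + 2 · 8 = 15
  Term 3 contributes -2 + 3 · 8 = 22
p(8) = ⊕ of these = min[-4, 5, 15, 22] = -4.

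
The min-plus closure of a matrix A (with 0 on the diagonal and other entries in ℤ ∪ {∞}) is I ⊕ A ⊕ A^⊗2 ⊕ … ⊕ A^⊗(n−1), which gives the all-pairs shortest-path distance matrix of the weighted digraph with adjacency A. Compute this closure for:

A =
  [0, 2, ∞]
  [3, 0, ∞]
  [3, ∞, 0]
Closure =
  [0, 2, ∞]
  [3, 0, ∞]
  [3, 5, 0]

This is the Floyd-Warshall all-pairs shortest-path computation. For each intermediate vertex k = 0, 1, …, 2, update dist[i][j] ← min(dist[i][j], dist[i][k] + dist[k][j]). The final matrix gives, for each (i, j), the minimum total weight of any directed path from i to j (possibly empty when i = j).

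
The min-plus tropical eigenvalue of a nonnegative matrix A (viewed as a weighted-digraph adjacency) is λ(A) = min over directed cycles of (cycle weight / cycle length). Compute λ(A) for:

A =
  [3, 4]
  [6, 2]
λ(A) = 2

Enumerate directed cycles and compute their means (weight / length). Sample:
  cycle 0 → 0: weight = 3, length = 1, mean = 3/1 ≈ 3.000
  cycle 1 → 1: weight = 2, length = 1, mean = 2/1 ≈ 2.000
  cycle 0 → 1 → 0: weight = 10, length = 2, mean = 10/2 ≈ 5.000
  cycle 1 → 0 → 1: weight = 10, length = 2, mean = 10/2 ≈ 5.000
Minimum mean = 2.000, attained e.g. along the cycle 1 → 1 with weight 2 and length 1. So λ(A) = 2/1 = 2.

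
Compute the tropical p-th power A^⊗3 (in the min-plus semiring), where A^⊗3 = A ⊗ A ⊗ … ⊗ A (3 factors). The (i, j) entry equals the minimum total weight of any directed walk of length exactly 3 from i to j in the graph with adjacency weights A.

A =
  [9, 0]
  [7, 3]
A^⊗3 =
  [10, 6]
  [13, 9]

Each entry (A^⊗3)_ij equals the minimum over all length-3 walks i = v_0 → v_1 → … → v_3 = j of Σ_t A[v_t][v_{t+1}]. For example, for (i, j) = (0, 1) we minimise over 4 possible intermediate vertex sequences; the minimum is 6, attained along the walk 0 → 1 → 1 → 1.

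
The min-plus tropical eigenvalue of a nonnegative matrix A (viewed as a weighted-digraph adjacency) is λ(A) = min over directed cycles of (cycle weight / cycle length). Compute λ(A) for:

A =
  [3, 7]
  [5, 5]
λ(A) = 3

Enumerate directed cycles and compute their means (weight / length). Sample:
  cycle 0 → 0: weight = 3, length = 1, mean = 3/1 ≈ 3.000
  cycle 1 → 1: weight = 5, length = 1, mean = 5/1 ≈ 5.000
  cycle 0 → 1 → 0: weight = 12, length = 2, mean = 12/2 ≈ 6.000
  cycle 1 → 0 → 1: weight = 12, length = 2, mean = 12/2 ≈ 6.000
Minimum mean = 3.000, attained e.g. along the cycle 0 → 0 with weight 3 and length 1. So λ(A) = 3/1 = 3.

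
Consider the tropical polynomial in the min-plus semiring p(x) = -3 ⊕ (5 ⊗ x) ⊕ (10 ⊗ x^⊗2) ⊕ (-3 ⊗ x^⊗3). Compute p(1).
p(1) = -3

A tropical monomial a ⊗ x^⊗i evaluates to a + i · x. Evaluating each term at x = 1:
  Term 0 contributes -3 + 0 · 1 = -3
  Term 1 contributes 5 + 1 · 1 = 6
  Term 2 contributes 10 + 2 · 1 = 12
  Term 3 contributes -3 + 3 · 1 = 0
p(1) = ⊕ of these = min[-3, 6, 12, 0] = -3.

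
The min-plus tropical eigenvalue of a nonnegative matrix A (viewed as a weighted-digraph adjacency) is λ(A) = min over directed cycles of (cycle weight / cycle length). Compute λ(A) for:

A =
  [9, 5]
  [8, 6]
λ(A) = 6

Enumerate directed cycles and compute their means (weight / length). Sample:
  cycle 0 → 0: weight = 9, length = 1, mean = 9/1 ≈ 9.000
  cycle 1 → 1: weight = 6, length = 1, mean = 6/1 ≈ 6.000
  cycle 0 → 1 → 0: weight = 13, length = 2, mean = 13/2 ≈ 6.500
  cycle 1 → 0 → 1: weight = 13, length = 2, mean = 13/2 ≈ 6.500
Minimum mean = 6.000, attained e.g. along the cycle 1 → 1 with weight 6 and length 1. So λ(A) = 6/1 = 6.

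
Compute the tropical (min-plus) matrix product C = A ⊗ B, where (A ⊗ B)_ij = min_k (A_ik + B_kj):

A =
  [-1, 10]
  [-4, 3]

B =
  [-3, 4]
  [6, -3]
A ⊗ B =
  [-4, 3]
  [-7, 0]

Apply the min-plus product entry-by-entry:
  C[0][0] = min over k of (A[0][0] + B[0][0] = -1 + -3 = -4, A[0][1] + B[1][0] = 10 + 6 = 16) = -4 (attained at k = 0)
  C[0][1] = min over k of (A[0][0] + B[0][1] = -1 + 4 = 3, A[0][1] + B[1][1] = 10 + -3 = 7) = 3 (attained at k = 0)
  C[1][0] = min over k of (A[1][0] + B[0][0] = -4 + -3 = -7, A[1][1] + B[1][0] = 3 + 6 = 9) = -7 (attained at k = 0)
  C[1][1] = min over k of (A[1][0] + B[0][1] = -4 + 4 = 0, A[1][1] + B[1][1] = 3 + -3 = 0) = 0 (attained at k = 0)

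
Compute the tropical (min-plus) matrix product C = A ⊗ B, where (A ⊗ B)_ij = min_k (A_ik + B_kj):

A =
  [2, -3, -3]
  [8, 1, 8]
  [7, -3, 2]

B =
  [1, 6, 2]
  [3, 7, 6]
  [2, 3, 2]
A ⊗ B =
  [-1, 0, -1]
  [4, 8, 7]
  [0, 4, 3]

Apply the min-plus product entry-by-entry:
  C[0][0] = min over k of (A[0][0] + B[0][0] = 2 + 1 = 3, A[0][1] + B[1][0] = -3 + 3 = 0, A[0][2] + B[2][0] = -3 + 2 = -1) = -1 (attained at k = 2)
  C[0][1] = min over k of (A[0][0] + B[0][1] = 2 + 6 = 8, A[0][1] + B[1][1] = -3 + 7 = 4, A[0][2] + B[2][1] = -3 + 3 = 0) = 0 (attained at k = 2)
  C[0][2] = min over k of (A[0][0] + B[0][2] = 2 + 2 = 4, A[0][1] + B[1][2] = -3 + 6 = 3, A[0][2] + B[2][2] = -3 + 2 = -1) = -1 (attained at k = 2)
  C[1][0] = min over k of (A[1][0] + B[0][0] = 8 + 1 = 9, A[1][1] + B[1][0] = 1 + 3 = 4, A[1][2] + B[2][0] = 8 + 2 = 10) = 4 (attained at k = 1)
  C[1][1] = min over k of (A[1][0] + B[0][1] = 8 + 6 = 14, A[1][1] + B[1][1] = 1 + 7 = 8, A[1][2] + B[2][1] = 8 + 3 = 11) = 8 (attained at k = 1)
  C[1][2] = min over k of (A[1][0] + B[0][2] = 8 + 2 = 10, A[1][1] + B[1][2] = 1 + 6 = 7, A[1][2] + B[2][2] = 8 + 2 = 10) = 7 (attained at k = 1)
  C[2][0] = min over k of (A[2][0] + B[0][0] = 7 + 1 = 8, A[2][1] + B[1][0] = -3 + 3 = 0, A[2][2] + B[2][0] = 2 + 2 = 4) = 0 (attained at k = 1)
  C[2][1] = min over k of (A[2][0] + B[0][1] = 7 + 6 = 13, A[2][1] + B[1][1] = -3 + 7 = 4, A[2][2] + B[2][1] = 2 + 3 = 5) = 4 (attained at k = 1)
  C[2][2] = min over k of (A[2][0] + B[0][2] = 7 + 2 = 9, A[2][1] + B[1][2] = -3 + 6 = 3, A[2][2] + B[2][2] = 2 + 2 = 4) = 3 (attained at k = 1)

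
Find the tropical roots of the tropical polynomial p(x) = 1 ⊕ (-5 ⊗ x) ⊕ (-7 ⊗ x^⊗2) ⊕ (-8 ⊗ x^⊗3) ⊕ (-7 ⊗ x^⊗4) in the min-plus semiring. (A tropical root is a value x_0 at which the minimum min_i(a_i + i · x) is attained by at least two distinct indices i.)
Roots: {-1, 1, 2, 6}

Each tropical root is a break point of the lower envelope of the lines y = a_i + i · x (there are 5 lines, with slopes 0, 1, ..., 4). Only the lines that attain the minimum somewhere contribute to roots; other lines are dominated. Here the surviving (envelope) indices are i = 4, i = 3, i = 2, i = 1, i = 0.
Intersections between consecutive envelope lines give the roots: for adjacent envelope indices i < j the intersection is x = (a_i − a_j) / (j − i). Reading off the sorted break points: {-1, 1, 2, 6}.
Verification: at each break x_0, at least two indices attain the minimum of min_i(a_i + i · x_0).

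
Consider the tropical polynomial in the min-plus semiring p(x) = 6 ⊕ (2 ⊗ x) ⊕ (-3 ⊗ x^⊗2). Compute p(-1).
p(-1) = -5

A tropical monomial a ⊗ x^⊗i evaluates to a + i · x. Evaluating each term at x = -1:
  Term 0 contributes 6 + 0 · -1 = 6
  Term 1 contributes 2 + 1 · -1 = 1
  Term 2 contributes -3 + 2 · -1 = -5
p(-1) = ⊕ of these = min[6, 1, -5] = -5.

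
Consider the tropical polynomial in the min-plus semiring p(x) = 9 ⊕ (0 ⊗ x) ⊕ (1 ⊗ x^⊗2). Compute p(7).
p(7) = 7

A tropical monomial a ⊗ x^⊗i evaluates to a + i · x. Evaluating each term at x = 7:
  Term 0 contributes 9 + 0 · 7 = 9
  Term 1 contributes 0 + 1 · 7 = 7
  Term 2 contributes 1 + 2 · 7 = 15
p(7) = ⊕ of these = min[9, 7, 15] = 7.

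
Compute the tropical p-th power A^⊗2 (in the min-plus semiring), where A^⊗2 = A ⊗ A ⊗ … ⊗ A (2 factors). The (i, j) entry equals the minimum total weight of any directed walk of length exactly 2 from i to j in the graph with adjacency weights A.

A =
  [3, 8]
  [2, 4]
A^⊗2 =
  [6, 11]
  [5, 8]

Each entry (A^⊗2)_ij equals the minimum over all length-2 walks i = v_0 → v_1 → … → v_2 = j of Σ_t A[v_t][v_{t+1}]. For example, for (i, j) = (0, 1) we minimise over 2 possible intermediate vertex sequences; the minimum is 11, attained along the walk 0 → 0 → 1.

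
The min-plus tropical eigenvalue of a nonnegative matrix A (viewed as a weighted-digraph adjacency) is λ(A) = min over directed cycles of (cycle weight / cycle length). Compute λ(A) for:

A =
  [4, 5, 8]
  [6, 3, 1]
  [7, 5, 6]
λ(A) = 3

Enumerate directed cycles and compute their means (weight / length). Sample:
  cycle 0 → 0: weight = 4, length = 1, mean = 4/1 ≈ 4.000
  cycle 1 → 1: weight = 3, length = 1, mean = 3/1 ≈ 3.000
  cycle 2 → 2: weight = 6, length = 1, mean = 6/1 ≈ 6.000
  cycle 0 → 1 → 0: weight = 11, length = 2, mean = 11/2 ≈ 5.500
  cycle 0 → 2 → 0: weight = 15, length = 2, mean = 15/2 ≈ 7.500
  cycle 1 → 0 → 1: weight = 11, length = 2, mean = 11/2 ≈ 5.500
Minimum mean = 3.000, attained e.g. along the cycle 1 → 1 with weight 3 and length 1. So λ(A) = 3/1 = 3.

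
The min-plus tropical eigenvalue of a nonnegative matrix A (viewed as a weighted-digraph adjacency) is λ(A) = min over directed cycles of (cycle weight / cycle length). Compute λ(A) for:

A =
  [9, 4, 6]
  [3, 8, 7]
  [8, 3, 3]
λ(A) = 3

Enumerate directed cycles and compute their means (weight / length). Sample:
  cycle 0 → 0: weight = 9, length = 1, mean = 9/1 ≈ 9.000
  cycle 1 → 1: weight = 8, length = 1, mean = 8/1 ≈ 8.000
  cycle 2 → 2: weight = 3, length = 1, mean = 3/1 ≈ 3.000
  cycle 0 → 1 → 0: weight = 7, length = 2, mean = 7/2 ≈ 3.500
  cycle 0 → 2 → 0: weight = 14, length = 2, mean = 14/2 ≈ 7.000
  cycle 1 → 0 → 1: weight = 7, length = 2, mean = 7/2 ≈ 3.500
Minimum mean = 3.000, attained e.g. along the cycle 2 → 2 with weight 3 and length 1. So λ(A) = 3/1 = 3.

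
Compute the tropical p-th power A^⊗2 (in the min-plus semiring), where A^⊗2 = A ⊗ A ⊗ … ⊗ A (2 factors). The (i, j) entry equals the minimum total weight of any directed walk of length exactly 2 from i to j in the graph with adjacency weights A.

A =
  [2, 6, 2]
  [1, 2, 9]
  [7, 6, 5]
A^⊗2 =
  [4, 8, 4]
  [3, 4, 3]
  [7, 8, 9]

Each entry (A^⊗2)_ij equals the minimum over all length-2 walks i = v_0 → v_1 → … → v_2 = j of Σ_t A[v_t][v_{t+1}]. For example, for (i, j) = (0, 2) we minimise over 3 possible intermediate vertex sequences; the minimum is 4, attained along the walk 0 → 0 → 2.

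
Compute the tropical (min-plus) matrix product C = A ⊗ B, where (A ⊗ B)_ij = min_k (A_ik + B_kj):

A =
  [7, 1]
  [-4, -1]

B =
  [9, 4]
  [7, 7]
A ⊗ B =
  [8, 8]
  [5, 0]

Apply the min-plus product entry-by-entry:
  C[0][0] = min over k of (A[0][0] + B[0][0] = 7 + 9 = 16, A[0][1] + B[1][0] = 1 + 7 = 8) = 8 (attained at k = 1)
  C[0][1] = min over k of (A[0][0] + B[0][1] = 7 + 4 = 11, A[0][1] + B[1][1] = 1 + 7 = 8) = 8 (attained at k = 1)
  C[1][0] = min over k of (A[1][0] + B[0][0] = -4 + 9 = 5, A[1][1] + B[1][0] = -1 + 7 = 6) = 5 (attained at k = 0)
  C[1][1] = min over k of (A[1][0] + B[0][1] = -4 + 4 = 0, A[1][1] + B[1][1] = -1 + 7 = 6) = 0 (attained at k = 0)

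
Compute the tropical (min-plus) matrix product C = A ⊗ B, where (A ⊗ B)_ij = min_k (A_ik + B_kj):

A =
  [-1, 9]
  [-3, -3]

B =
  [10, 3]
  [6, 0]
A ⊗ B =
  [9, 2]
  [3, -3]

Apply the min-plus product entry-by-entry:
  C[0][0] = min over k of (A[0][0] + B[0][0] = -1 + 10 = 9, A[0][1] + B[1][0] = 9 + 6 = 15) = 9 (attained at k = 0)
  C[0][1] = min over k of (A[0][0] + B[0][1] = -1 + 3 = 2, A[0][1] + B[1][1] = 9 + 0 = 9) = 2 (attained at k = 0)
  C[1][0] = min over k of (A[1][0] + B[0][0] = -3 + 10 = 7, A[1][1] + B[1][0] = -3 + 6 = 3) = 3 (attained at k = 1)
  C[1][1] = min over k of (A[1][0] + B[0][1] = -3 + 3 = 0, A[1][1] + B[1][1] = -3 + 0 = -3) = -3 (attained at k = 1)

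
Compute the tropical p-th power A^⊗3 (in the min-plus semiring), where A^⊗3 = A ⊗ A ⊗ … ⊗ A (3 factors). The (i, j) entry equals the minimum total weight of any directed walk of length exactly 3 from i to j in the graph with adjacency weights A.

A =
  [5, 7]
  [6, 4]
A^⊗3 =
  [15, 15]
  [14, 12]

Each entry (A^⊗3)_ij equals the minimum over all length-3 walks i = v_0 → v_1 → … → v_3 = j of Σ_t A[v_t][v_{t+1}]. For example, for (i, j) = (0, 1) we minimise over 4 possible intermediate vertex sequences; the minimum is 15, attained along the walk 0 → 1 → 1 → 1.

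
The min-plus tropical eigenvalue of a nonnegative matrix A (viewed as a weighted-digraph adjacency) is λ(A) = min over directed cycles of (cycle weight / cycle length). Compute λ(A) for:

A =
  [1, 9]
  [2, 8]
λ(A) = 1

Enumerate directed cycles and compute their means (weight / length). Sample:
  cycle 0 → 0: weight = 1, length = 1, mean = 1/1 ≈ 1.000
  cycle 1 → 1: weight = 8, length = 1, mean = 8/1 ≈ 8.000
  cycle 0 → 1 → 0: weight = 11, length = 2, mean = 11/2 ≈ 5.500
  cycle 1 → 0 → 1: weight = 11, length = 2, mean = 11/2 ≈ 5.500
Minimum mean = 1.000, attained e.g. along the cycle 0 → 0 with weight 1 and length 1. So λ(A) = 1/1 = 1.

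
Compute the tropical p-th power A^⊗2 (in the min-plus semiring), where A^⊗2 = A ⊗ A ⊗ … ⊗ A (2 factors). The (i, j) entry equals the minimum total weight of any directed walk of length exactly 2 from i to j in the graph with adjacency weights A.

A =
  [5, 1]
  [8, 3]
A^⊗2 =
  [9, 4]
  [11, 6]

Each entry (A^⊗2)_ij equals the minimum over all length-2 walks i = v_0 → v_1 → … → v_2 = j of Σ_t A[v_t][v_{t+1}]. For example, for (i, j) = (0, 1) we minimise over 2 possible intermediate vertex sequences; the minimum is 4, attained along the walk 0 → 1 → 1.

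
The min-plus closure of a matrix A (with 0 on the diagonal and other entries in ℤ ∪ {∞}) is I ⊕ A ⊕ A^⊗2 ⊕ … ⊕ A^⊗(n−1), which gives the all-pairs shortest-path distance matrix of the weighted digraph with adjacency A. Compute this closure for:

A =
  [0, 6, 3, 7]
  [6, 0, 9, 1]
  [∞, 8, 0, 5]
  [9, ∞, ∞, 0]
Closure =
  [0, 6, 3, 7]
  [6, 0, 9, 1]
  [14, 8, 0, 5]
  [9, 15, 12, 0]

This is the Floyd-Warshall all-pairs shortest-path computation. For each intermediate vertex k = 0, 1, …, 3, update dist[i][j] ← min(dist[i][j], dist[i][k] + dist[k][j]). The final matrix gives, for each (i, j), the minimum total weight of any directed path from i to j (possibly empty when i = j).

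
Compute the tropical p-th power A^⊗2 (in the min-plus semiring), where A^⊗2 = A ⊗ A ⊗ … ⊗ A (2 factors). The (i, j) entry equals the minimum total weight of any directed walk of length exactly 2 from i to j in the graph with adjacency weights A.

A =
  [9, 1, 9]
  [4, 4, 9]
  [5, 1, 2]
A^⊗2 =
  [5, 5, 10]
  [8, 5, 11]
  [5, 3, 4]

Each entry (A^⊗2)_ij equals the minimum over all length-2 walks i = v_0 → v_1 → … → v_2 = j of Σ_t A[v_t][v_{t+1}]. For example, for (i, j) = (0, 2) we minimise over 3 possible intermediate vertex sequences; the minimum is 10, attained along the walk 0 → 1 → 2.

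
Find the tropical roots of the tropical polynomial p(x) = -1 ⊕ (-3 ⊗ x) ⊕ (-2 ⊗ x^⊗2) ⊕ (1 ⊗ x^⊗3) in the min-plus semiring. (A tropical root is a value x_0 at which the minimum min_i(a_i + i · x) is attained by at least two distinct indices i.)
Roots: {-3, -1, 2}

Each tropical root is a break point of the lower envelope of the lines y = a_i + i · x (there are 4 lines, with slopes 0, 1, ..., 3). Only the lines that attain the minimum somewhere contribute to roots; other lines are dominated. Here the surviving (envelope) indices are i = 3, i = 2, i = 1, i = 0.
Intersections between consecutive envelope lines give the roots: for adjacent envelope indices i < j the intersection is x = (a_i − a_j) / (j − i). Reading off the sorted break points: {-3, -1, 2}.
Verification: at each break x_0, at least two indices attain the minimum of min_i(a_i + i · x_0).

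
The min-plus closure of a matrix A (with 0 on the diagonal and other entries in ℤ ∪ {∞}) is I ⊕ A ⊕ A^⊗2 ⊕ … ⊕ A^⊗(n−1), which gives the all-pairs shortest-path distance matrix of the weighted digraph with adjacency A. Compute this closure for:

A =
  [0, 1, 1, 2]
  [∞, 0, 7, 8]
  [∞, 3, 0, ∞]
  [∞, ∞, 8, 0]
Closure =
  [0, 1, 1, 2]
  [∞, 0, 7, 8]
  [∞, 3, 0, 11]
  [∞, 11, 8, 0]

This is the Floyd-Warshall all-pairs shortest-path computation. For each intermediate vertex k = 0, 1, …, 3, update dist[i][j] ← min(dist[i][j], dist[i][k] + dist[k][j]). The final matrix gives, for each (i, j), the minimum total weight of any directed path from i to j (possibly empty when i = j).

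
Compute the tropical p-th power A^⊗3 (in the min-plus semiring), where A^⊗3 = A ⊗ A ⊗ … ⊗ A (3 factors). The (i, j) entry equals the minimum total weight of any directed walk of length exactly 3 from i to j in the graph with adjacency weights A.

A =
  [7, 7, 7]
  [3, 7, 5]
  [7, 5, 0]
A^⊗3 =
  [14, 12, 7]
  [12, 10, 5]
  [7, 5, 0]

Each entry (A^⊗3)_ij equals the minimum over all length-3 walks i = v_0 → v_1 → … → v_3 = j of Σ_t A[v_t][v_{t+1}]. For example, for (i, j) = (0, 2) we minimise over 9 possible intermediate vertex sequences; the minimum is 7, attained along the walk 0 → 2 → 2 → 2.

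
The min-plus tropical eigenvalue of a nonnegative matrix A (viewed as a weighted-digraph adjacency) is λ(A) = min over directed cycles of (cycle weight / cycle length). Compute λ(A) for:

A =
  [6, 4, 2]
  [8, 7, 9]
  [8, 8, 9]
λ(A) = 5

Enumerate directed cycles and compute their means (weight / length). Sample:
  cycle 0 → 0: weight = 6, length = 1, mean = 6/1 ≈ 6.000
  cycle 1 → 1: weight = 7, length = 1, mean = 7/1 ≈ 7.000
  cycle 2 → 2: weight = 9, length = 1, mean = 9/1 ≈ 9.000
  cycle 0 → 1 → 0: weight = 12, length = 2, mean = 12/2 ≈ 6.000
  cycle 0 → 2 → 0: weight = 10, length = 2, mean = 10/2 ≈ 5.000
  cycle 1 → 0 → 1: weight = 12, length = 2, mean = 12/2 ≈ 6.000
Minimum mean = 5.000, attained e.g. along the cycle 0 → 2 → 0 with weight 10 and length 2. So λ(A) = 10/2 = 5.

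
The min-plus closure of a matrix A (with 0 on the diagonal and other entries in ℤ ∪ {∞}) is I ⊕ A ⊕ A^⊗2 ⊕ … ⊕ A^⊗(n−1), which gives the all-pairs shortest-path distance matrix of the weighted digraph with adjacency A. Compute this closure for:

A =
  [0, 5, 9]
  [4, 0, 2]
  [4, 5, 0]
Closure =
  [0, 5, 7]
  [4, 0, 2]
  [4, 5, 0]

This is the Floyd-Warshall all-pairs shortest-path computation. For each intermediate vertex k = 0, 1, …, 2, update dist[i][j] ← min(dist[i][j], dist[i][k] + dist[k][j]). The final matrix gives, for each (i, j), the minimum total weight of any directed path from i to j (possibly empty when i = j).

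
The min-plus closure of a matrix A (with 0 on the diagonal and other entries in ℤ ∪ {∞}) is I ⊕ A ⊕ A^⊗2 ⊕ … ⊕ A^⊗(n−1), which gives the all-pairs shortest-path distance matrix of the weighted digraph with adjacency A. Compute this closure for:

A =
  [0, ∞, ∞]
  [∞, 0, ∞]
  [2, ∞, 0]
Closure =
  [0, ∞, ∞]
  [∞, 0, ∞]
  [2, ∞, 0]

This is the Floyd-Warshall all-pairs shortest-path computation. For each intermediate vertex k = 0, 1, …, 2, update dist[i][j] ← min(dist[i][j], dist[i][k] + dist[k][j]). The final matrix gives, for each (i, j), the minimum total weight of any directed path from i to j (possibly empty when i = j).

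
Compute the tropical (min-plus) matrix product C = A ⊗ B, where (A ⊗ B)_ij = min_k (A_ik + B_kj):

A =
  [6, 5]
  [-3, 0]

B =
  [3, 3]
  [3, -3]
A ⊗ B =
  [8, 2]
  [0, -3]

Apply the min-plus product entry-by-entry:
  C[0][0] = min over k of (A[0][0] + B[0][0] = 6 + 3 = 9, A[0][1] + B[1][0] = 5 + 3 = 8) = 8 (attained at k = 1)
  C[0][1] = min over k of (A[0][0] + B[0][1] = 6 + 3 = 9, A[0][1] + B[1][1] = 5 + -3 = 2) = 2 (attained at k = 1)
  C[1][0] = min over k of (A[1][0] + B[0][0] = -3 + 3 = 0, A[1][1] + B[1][0] = 0 + 3 = 3) = 0 (attained at k = 0)
  C[1][1] = min over k of (A[1][0] + B[0][1] = -3 + 3 = 0, A[1][1] + B[1][1] = 0 + -3 = -3) = -3 (attained at k = 1)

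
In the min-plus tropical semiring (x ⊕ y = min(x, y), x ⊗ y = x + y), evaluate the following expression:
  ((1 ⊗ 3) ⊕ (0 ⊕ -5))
((1 ⊗ 3) ⊕ (0 ⊕ -5)) = -5

Expand innermost to outermost. Recall ⊕ takes the minimum of its arguments and ⊗ takes their sum. Working out the expression ((1 ⊗ 3) ⊕ (0 ⊕ -5)) gives -5.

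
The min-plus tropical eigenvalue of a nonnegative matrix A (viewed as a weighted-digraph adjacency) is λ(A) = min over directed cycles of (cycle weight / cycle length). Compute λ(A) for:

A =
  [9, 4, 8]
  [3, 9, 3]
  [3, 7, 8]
λ(A) = 10/3

Enumerate directed cycles and compute their means (weight / length). Sample:
  cycle 0 → 0: weight = 9, length = 1, mean = 9/1 ≈ 9.000
  cycle 1 → 1: weight = 9, length = 1, mean = 9/1 ≈ 9.000
  cycle 2 → 2: weight = 8, length = 1, mean = 8/1 ≈ 8.000
  cycle 0 → 1 → 0: weight = 7, length = 2, mean = 7/2 ≈ 3.500
  cycle 0 → 2 → 0: weight = 11, length = 2, mean = 11/2 ≈ 5.500
  cycle 1 → 0 → 1: weight = 7, length = 2, mean = 7/2 ≈ 3.500
Minimum mean = 3.333, attained e.g. along the cycle 0 → 1 → 2 → 0 with weight 10 and length 3. So λ(A) = 10/3 = 10/3.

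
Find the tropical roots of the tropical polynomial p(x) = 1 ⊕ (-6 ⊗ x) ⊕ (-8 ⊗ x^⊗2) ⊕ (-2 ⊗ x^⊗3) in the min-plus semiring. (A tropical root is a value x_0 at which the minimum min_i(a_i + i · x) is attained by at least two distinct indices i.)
Roots: {-6, 2, 7}

Each tropical root is a break point of the lower envelope of the lines y = a_i + i · x (there are 4 lines, with slopes 0, 1, ..., 3). Only the lines that attain the minimum somewhere contribute to roots; other lines are dominated. Here the surviving (envelope) indices are i = 3, i = 2, i = 1, i = 0.
Intersections between consecutive envelope lines give the roots: for adjacent envelope indices i < j the intersection is x = (a_i − a_j) / (j − i). Reading off the sorted break points: {-6, 2, 7}.
Verification: at each break x_0, at least two indices attain the minimum of min_i(a_i + i · x_0).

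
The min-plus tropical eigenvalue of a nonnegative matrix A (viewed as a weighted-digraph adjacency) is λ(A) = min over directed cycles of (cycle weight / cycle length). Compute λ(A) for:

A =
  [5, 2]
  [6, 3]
λ(A) = 3

Enumerate directed cycles and compute their means (weight / length). Sample:
  cycle 0 → 0: weight = 5, length = 1, mean = 5/1 ≈ 5.000
  cycle 1 → 1: weight = 3, length = 1, mean = 3/1 ≈ 3.000
  cycle 0 → 1 → 0: weight = 8, length = 2, mean = 8/2 ≈ 4.000
  cycle 1 → 0 → 1: weight = 8, length = 2, mean = 8/2 ≈ 4.000
Minimum mean = 3.000, attained e.g. along the cycle 1 → 1 with weight 3 and length 1. So λ(A) = 3/1 = 3.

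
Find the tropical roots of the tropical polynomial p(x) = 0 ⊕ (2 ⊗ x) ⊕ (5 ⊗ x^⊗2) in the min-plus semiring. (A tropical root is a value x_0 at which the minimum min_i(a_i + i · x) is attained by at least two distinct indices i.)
Roots: {-3, -2}

Each tropical root is a break point of the lower envelope of the lines y = a_i + i · x (there are 3 lines, with slopes 0, 1, ..., 2). Only the lines that attain the minimum somewhere contribute to roots; other lines are dominated. Here the surviving (envelope) indices are i = 2, i = 1, i = 0.
Intersections between consecutive envelope lines give the roots: for adjacent envelope indices i < j the intersection is x = (a_i − a_j) / (j − i). Reading off the sorted break points: {-3, -2}.
Verification: at each break x_0, at least two indices attain the minimum of min_i(a_i + i · x_0).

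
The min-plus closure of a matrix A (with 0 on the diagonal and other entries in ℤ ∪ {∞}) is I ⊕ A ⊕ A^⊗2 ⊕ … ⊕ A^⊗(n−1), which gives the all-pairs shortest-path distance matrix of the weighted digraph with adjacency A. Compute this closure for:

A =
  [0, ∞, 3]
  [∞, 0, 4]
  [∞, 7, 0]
Closure =
  [0, 10, 3]
  [∞, 0, 4]
  [∞, 7, 0]

This is the Floyd-Warshall all-pairs shortest-path computation. For each intermediate vertex k = 0, 1, …, 2, update dist[i][j] ← min(dist[i][j], dist[i][k] + dist[k][j]). The final matrix gives, for each (i, j), the minimum total weight of any directed path from i to j (possibly empty when i = j).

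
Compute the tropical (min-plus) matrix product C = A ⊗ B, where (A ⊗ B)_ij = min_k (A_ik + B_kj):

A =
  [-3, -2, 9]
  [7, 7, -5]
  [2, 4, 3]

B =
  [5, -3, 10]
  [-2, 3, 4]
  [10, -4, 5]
A ⊗ B =
  [-4, -6, 2]
  [5, -9, 0]
  [2, -1, 8]

Apply the min-plus product entry-by-entry:
  C[0][0] = min over k of (A[0][0] + B[0][0] = -3 + 5 = 2, A[0][1] + B[1][0] = -2 + -2 = -4, A[0][2] + B[2][0] = 9 + 10 = 19) = -4 (attained at k = 1)
  C[0][1] = min over k of (A[0][0] + B[0][1] = -3 + -3 = -6, A[0][1] + B[1][1] = -2 + 3 = 1, A[0][2] + B[2][1] = 9 + -4 = 5) = -6 (attained at k = 0)
  C[0][2] = min over k of (A[0][0] + B[0][2] = -3 + 10 = 7, A[0][1] + B[1][2] = -2 + 4 = 2, A[0][2] + B[2][2] = 9 + 5 = 14) = 2 (attained at k = 1)
  C[1][0] = min over k of (A[1][0] + B[0][0] = 7 + 5 = 12, A[1][1] + B[1][0] = 7 + -2 = 5, A[1][2] + B[2][0] = -5 + 10 = 5) = 5 (attained at k = 1)
  C[1][1] = min over k of (A[1][0] + B[0][1] = 7 + -3 = 4, A[1][1] + B[1][1] = 7 + 3 = 10, A[1][2] + B[2][1] = -5 + -4 = -9) = -9 (attained at k = 2)
  C[1][2] = min over k of (A[1][0] + B[0][2] = 7 + 10 = 17, A[1][1] + B[1][2] = 7 + 4 = 11, A[1][2] + B[2][2] = -5 + 5 = 0) = 0 (attained at k = 2)
  C[2][0] = min over k of (A[2][0] + B[0][0] = 2 + 5 = 7, A[2][1] + B[1][0] = 4 + -2 = 2, A[2][2] + B[2][0] = 3 + 10 = 13) = 2 (attained at k = 1)
  C[2][1] = min over k of (A[2][0] + B[0][1] = 2 + -3 = -1, A[2][1] + B[1][1] = 4 + 3 = 7, A[2][2] + B[2][1] = 3 + -4 = -1) = -1 (attained at k = 0)
  C[2][2] = min over k of (A[2][0] + B[0][2] = 2 + 10 = 12, A[2][1] + B[1][2] = 4 + 4 = 8, A[2][2] + B[2][2] = 3 + 5 = 8) = 8 (attained at k = 1)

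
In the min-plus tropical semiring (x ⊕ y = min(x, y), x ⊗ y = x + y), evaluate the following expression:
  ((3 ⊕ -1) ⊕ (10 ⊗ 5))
((3 ⊕ -1) ⊕ (10 ⊗ 5)) = -1

Expand innermost to outermost. Recall ⊕ takes the minimum of its arguments and ⊗ takes their sum. Working out the expression ((3 ⊕ -1) ⊕ (10 ⊗ 5)) gives -1.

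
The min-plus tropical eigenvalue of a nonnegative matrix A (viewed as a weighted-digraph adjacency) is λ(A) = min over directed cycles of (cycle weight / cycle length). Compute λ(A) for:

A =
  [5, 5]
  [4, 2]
λ(A) = 2

Enumerate directed cycles and compute their means (weight / length). Sample:
  cycle 0 → 0: weight = 5, length = 1, mean = 5/1 ≈ 5.000
  cycle 1 → 1: weight = 2, length = 1, mean = 2/1 ≈ 2.000
  cycle 0 → 1 → 0: weight = 9, length = 2, mean = 9/2 ≈ 4.500
  cycle 1 → 0 → 1: weight = 9, length = 2, mean = 9/2 ≈ 4.500
Minimum mean = 2.000, attained e.g. along the cycle 1 → 1 with weight 2 and length 1. So λ(A) = 2/1 = 2.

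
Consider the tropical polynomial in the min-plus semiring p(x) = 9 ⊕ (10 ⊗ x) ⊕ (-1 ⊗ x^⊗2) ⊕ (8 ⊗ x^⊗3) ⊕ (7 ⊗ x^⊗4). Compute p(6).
p(6) = 9

A tropical monomial a ⊗ x^⊗i evaluates to a + i · x. Evaluating each term at x = 6:
  Term 0 contributes 9 + 0 · 6 = 9
  Term 1 contributes 10 + 1 · 6 = 16
  Term 2 contributes -1 + 2 · 6 = 11
  Term 3 contributes 8 + 3 · 6 = 26
  Term 4 contributes 7 + 4 · 6 = 31
p(6) = ⊕ of these = min[9, 16, 11, 26, 31] = 9.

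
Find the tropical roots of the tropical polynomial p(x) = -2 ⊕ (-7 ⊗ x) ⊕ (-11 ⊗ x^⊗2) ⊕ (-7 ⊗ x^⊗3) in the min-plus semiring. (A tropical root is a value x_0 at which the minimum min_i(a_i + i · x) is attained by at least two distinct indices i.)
Roots: {-4, 4, 5}

Each tropical root is a break point of the lower envelope of the lines y = a_i + i · x (there are 4 lines, with slopes 0, 1, ..., 3). Only the lines that attain the minimum somewhere contribute to roots; other lines are dominated. Here the surviving (envelope) indices are i = 3, i = 2, i = 1, i = 0.
Intersections between consecutive envelope lines give the roots: for adjacent envelope indices i < j the intersection is x = (a_i − a_j) / (j − i). Reading off the sorted break points: {-4, 4, 5}.
Verification: at each break x_0, at least two indices attain the minimum of min_i(a_i + i · x_0).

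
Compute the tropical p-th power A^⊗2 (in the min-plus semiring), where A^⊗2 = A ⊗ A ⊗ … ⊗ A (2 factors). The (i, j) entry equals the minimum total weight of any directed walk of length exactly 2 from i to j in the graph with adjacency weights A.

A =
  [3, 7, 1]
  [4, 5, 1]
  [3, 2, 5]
A^⊗2 =
  [4, 3, 4]
  [4, 3, 5]
  [6, 7, 3]

Each entry (A^⊗2)_ij equals the minimum over all length-2 walks i = v_0 → v_1 → … → v_2 = j of Σ_t A[v_t][v_{t+1}]. For example, for (i, j) = (0, 2) we minimise over 3 possible intermediate vertex sequences; the minimum is 4, attained along the walk 0 → 0 → 2.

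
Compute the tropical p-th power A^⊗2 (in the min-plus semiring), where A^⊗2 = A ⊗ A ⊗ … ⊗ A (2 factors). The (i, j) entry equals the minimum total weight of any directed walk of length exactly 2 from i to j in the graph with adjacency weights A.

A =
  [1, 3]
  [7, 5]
A^⊗2 =
  [2, 4]
  [8, 10]

Each entry (A^⊗2)_ij equals the minimum over all length-2 walks i = v_0 → v_1 → … → v_2 = j of Σ_t A[v_t][v_{t+1}]. For example, for (i, j) = (0, 1) we minimise over 2 possible intermediate vertex sequences; the minimum is 4, attained along the walk 0 → 0 → 1.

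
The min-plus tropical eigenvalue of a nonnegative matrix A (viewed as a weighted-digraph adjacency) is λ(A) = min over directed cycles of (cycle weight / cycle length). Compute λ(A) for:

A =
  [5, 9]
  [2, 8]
λ(A) = 5

Enumerate directed cycles and compute their means (weight / length). Sample:
  cycle 0 → 0: weight = 5, length = 1, mean = 5/1 ≈ 5.000
  cycle 1 → 1: weight = 8, length = 1, mean = 8/1 ≈ 8.000
  cycle 0 → 1 → 0: weight = 11, length = 2, mean = 11/2 ≈ 5.500
  cycle 1 → 0 → 1: weight = 11, length = 2, mean = 11/2 ≈ 5.500
Minimum mean = 5.000, attained e.g. along the cycle 0 → 0 with weight 5 and length 1. So λ(A) = 5/1 = 5.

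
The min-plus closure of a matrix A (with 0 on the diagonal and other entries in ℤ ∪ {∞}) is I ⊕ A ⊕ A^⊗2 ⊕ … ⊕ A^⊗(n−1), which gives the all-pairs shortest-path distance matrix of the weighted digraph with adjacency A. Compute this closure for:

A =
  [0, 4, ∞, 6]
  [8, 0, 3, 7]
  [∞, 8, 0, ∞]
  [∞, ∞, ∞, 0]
Closure =
  [0, 4, 7, 6]
  [8, 0, 3, 7]
  [16, 8, 0, 15]
  [∞, ∞, ∞, 0]

This is the Floyd-Warshall all-pairs shortest-path computation. For each intermediate vertex k = 0, 1, …, 3, update dist[i][j] ← min(dist[i][j], dist[i][k] + dist[k][j]). The final matrix gives, for each (i, j), the minimum total weight of any directed path from i to j (possibly empty when i = j).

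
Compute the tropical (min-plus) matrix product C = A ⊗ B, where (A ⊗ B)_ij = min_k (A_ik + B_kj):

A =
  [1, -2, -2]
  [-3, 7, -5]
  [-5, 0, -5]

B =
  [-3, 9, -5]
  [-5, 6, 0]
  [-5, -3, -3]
A ⊗ B =
  [-7, -5, -5]
  [-10, -8, -8]
  [-10, -8, -10]

Apply the min-plus product entry-by-entry:
  C[0][0] = min over k of (A[0][0] + B[0][0] = 1 + -3 = -2, A[0][1] + B[1][0] = -2 + -5 = -7, A[0][2] + B[2][0] = -2 + -5 = -7) = -7 (attained at k = 1)
  C[0][1] = min over k of (A[0][0] + B[0][1] = 1 + 9 = 10, A[0][1] + B[1][1] = -2 + 6 = 4, A[0][2] + B[2][1] = -2 + -3 = -5) = -5 (attained at k = 2)
  C[0][2] = min over k of (A[0][0] + B[0][2] = 1 + -5 = -4, A[0][1] + B[1][2] = -2 + 0 = -2, A[0][2] + B[2][2] = -2 + -3 = -5) = -5 (attained at k = 2)
  C[1][0] = min over k of (A[1][0] + B[0][0] = -3 + -3 = -6, A[1][1] + B[1][0] = 7 + -5 = 2, A[1][2] + B[2][0] = -5 + -5 = -10) = -10 (attained at k = 2)
  C[1][1] = min over k of (A[1][0] + B[0][1] = -3 + 9 = 6, A[1][1] + B[1][1] = 7 + 6 = 13, A[1][2] + B[2][1] = -5 + -3 = -8) = -8 (attained at k = 2)
  C[1][2] = min over k of (A[1][0] + B[0][2] = -3 + -5 = -8, A[1][1] + B[1][2] = 7 + 0 = 7, A[1][2] + B[2][2] = -5 + -3 = -8) = -8 (attained at k = 0)
  C[2][0] = min over k of (A[2][0] + B[0][0] = -5 + -3 = -8, A[2][1] + B[1][0] = 0 + -5 = -5, A[2][2] + B[2][0] = -5 + -5 = -10) = -10 (attained at k = 2)
  C[2][1] = min over k of (A[2][0] + B[0][1] = -5 + 9 = 4, A[2][1] + B[1][1] = 0 + 6 = 6, A[2][2] + B[2][1] = -5 + -3 = -8) = -8 (attained at k = 2)
  C[2][2] = min over k of (A[2][0] + B[0][2] = -5 + -5 = -10, A[2][1] + B[1][2] = 0 + 0 = 0, A[2][2] + B[2][2] = -5 + -3 = -8) = -10 (attained at k = 0)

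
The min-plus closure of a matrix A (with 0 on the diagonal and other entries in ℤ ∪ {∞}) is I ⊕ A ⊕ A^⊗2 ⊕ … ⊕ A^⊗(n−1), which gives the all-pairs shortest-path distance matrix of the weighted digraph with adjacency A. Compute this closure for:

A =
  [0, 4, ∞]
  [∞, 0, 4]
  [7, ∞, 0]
Closure =
  [0, 4, 8]
  [11, 0, 4]
  [7, 11, 0]

This is the Floyd-Warshall all-pairs shortest-path computation. For each intermediate vertex k = 0, 1, …, 2, update dist[i][j] ← min(dist[i][j], dist[i][k] + dist[k][j]). The final matrix gives, for each (i, j), the minimum total weight of any directed path from i to j (possibly empty when i = j).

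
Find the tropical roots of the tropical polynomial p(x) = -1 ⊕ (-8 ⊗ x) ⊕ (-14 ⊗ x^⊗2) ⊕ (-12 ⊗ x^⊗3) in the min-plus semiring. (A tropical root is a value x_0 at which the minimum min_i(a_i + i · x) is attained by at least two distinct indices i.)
Roots: {-2, 6, 7}

Each tropical root is a break point of the lower envelope of the lines y = a_i + i · x (there are 4 lines, with slopes 0, 1, ..., 3). Only the lines that attain the minimum somewhere contribute to roots; other lines are dominated. Here the surviving (envelope) indices are i = 3, i = 2, i = 1, i = 0.
Intersections between consecutive envelope lines give the roots: for adjacent envelope indices i < j the intersection is x = (a_i − a_j) / (j − i). Reading off the sorted break points: {-2, 6, 7}.
Verification: at each break x_0, at least two indices attain the minimum of min_i(a_i + i · x_0).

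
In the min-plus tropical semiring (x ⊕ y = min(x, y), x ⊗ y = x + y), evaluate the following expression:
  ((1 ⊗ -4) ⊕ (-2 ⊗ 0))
((1 ⊗ -4) ⊕ (-2 ⊗ 0)) = -3

Expand innermost to outermost. Recall ⊕ takes the minimum of its arguments and ⊗ takes their sum. Working out the expression ((1 ⊗ -4) ⊕ (-2 ⊗ 0)) gives -3.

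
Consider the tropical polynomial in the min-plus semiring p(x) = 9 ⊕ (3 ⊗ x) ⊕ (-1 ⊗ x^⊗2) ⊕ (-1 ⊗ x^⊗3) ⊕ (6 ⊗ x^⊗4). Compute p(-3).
p(-3) = -10

A tropical monomial a ⊗ x^⊗i evaluates to a + i · x. Evaluating each term at x = -3:
  Term 0 contributes 9 + 0 · -3 = 9
  Term 1 contributes 3 + 1 · -3 = 0
  Term 2 contributes -1 + 2 · -3 = -7
  Term 3 contributes -1 + 3 · -3 = -10
  Term 4 contributes 6 + 4 · -3 = -6
p(-3) = ⊕ of these = min[9, 0, -7, -10, -6] = -10.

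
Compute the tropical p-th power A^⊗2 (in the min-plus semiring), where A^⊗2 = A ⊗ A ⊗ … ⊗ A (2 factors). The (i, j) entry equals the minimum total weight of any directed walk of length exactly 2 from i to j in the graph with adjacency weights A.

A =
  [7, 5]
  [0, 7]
A^⊗2 =
  [5, 12]
  [7, 5]

Each entry (A^⊗2)_ij equals the minimum over all length-2 walks i = v_0 → v_1 → … → v_2 = j of Σ_t A[v_t][v_{t+1}]. For example, for (i, j) = (0, 1) we minimise over 2 possible intermediate vertex sequences; the minimum is 12, attained along the walk 0 → 0 → 1.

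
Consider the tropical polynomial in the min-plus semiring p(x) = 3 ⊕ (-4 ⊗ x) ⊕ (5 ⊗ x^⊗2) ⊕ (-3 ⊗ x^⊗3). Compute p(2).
p(2) = -2

A tropical monomial a ⊗ x^⊗i evaluates to a + i · x. Evaluating each term at x = 2:
  Term 0 contributes 3 + 0 · 2 = 3
  Term 1 contributes -4 + 1 · 2 = -2
  Term 2 contributes 5 + 2 · 2 = 9
  Term 3 contributes -3 + 3 · 2 = 3
p(2) = ⊕ of these = min[3, -2, 9, 3] = -2.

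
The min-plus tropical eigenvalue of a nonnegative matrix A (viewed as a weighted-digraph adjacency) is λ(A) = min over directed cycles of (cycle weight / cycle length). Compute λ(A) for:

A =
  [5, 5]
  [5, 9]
λ(A) = 5

Enumerate directed cycles and compute their means (weight / length). Sample:
  cycle 0 → 0: weight = 5, length = 1, mean = 5/1 ≈ 5.000
  cycle 1 → 1: weight = 9, length = 1, mean = 9/1 ≈ 9.000
  cycle 0 → 1 → 0: weight = 10, length = 2, mean = 10/2 ≈ 5.000
  cycle 1 → 0 → 1: weight = 10, length = 2, mean = 10/2 ≈ 5.000
Minimum mean = 5.000, attained e.g. along the cycle 0 → 0 with weight 5 and length 1. So λ(A) = 5/1 = 5.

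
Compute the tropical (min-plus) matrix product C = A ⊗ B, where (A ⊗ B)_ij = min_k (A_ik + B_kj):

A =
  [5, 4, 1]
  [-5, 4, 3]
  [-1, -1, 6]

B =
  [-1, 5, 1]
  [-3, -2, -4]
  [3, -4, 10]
A ⊗ B =
  [1, -3, 0]
  [-6, -1, -4]
  [-4, -3, -5]

Apply the min-plus product entry-by-entry:
  C[0][0] = min over k of (A[0][0] + B[0][0] = 5 + -1 = 4, A[0][1] + B[1][0] = 4 + -3 = 1, A[0][2] + B[2][0] = 1 + 3 = 4) = 1 (attained at k = 1)
  C[0][1] = min over k of (A[0][0] + B[0][1] = 5 + 5 = 10, A[0][1] + B[1][1] = 4 + -2 = 2, A[0][2] + B[2][1] = 1 + -4 = -3) = -3 (attained at k = 2)
  C[0][2] = min over k of (A[0][0] + B[0][2] = 5 + 1 = 6, A[0][1] + B[1][2] = 4 + -4 = 0, A[0][2] + B[2][2] = 1 + 10 = 11) = 0 (attained at k = 1)
  C[1][0] = min over k of (A[1][0] + B[0][0] = -5 + -1 = -6, A[1][1] + B[1][0] = 4 + -3 = 1, A[1][2] + B[2][0] = 3 + 3 = 6) = -6 (attained at k = 0)
  C[1][1] = min over k of (A[1][0] + B[0][1] = -5 + 5 = 0, A[1][1] + B[1][1] = 4 + -2 = 2, A[1][2] + B[2][1] = 3 + -4 = -1) = -1 (attained at k = 2)
  C[1][2] = min over k of (A[1][0] + B[0][2] = -5 + 1 = -4, A[1][1] + B[1][2] = 4 + -4 = 0, A[1][2] + B[2][2] = 3 + 10 = 13) = -4 (attained at k = 0)
  C[2][0] = min over k of (A[2][0] + B[0][0] = -1 + -1 = -2, A[2][1] + B[1][0] = -1 + -3 = -4, A[2][2] + B[2][0] = 6 + 3 = 9) = -4 (attained at k = 1)
  C[2][1] = min over k of (A[2][0] + B[0][1] = -1 + 5 = 4, A[2][1] + B[1][1] = -1 + -2 = -3, A[2][2] + B[2][1] = 6 + -4 = 2) = -3 (attained at k = 1)
  C[2][2] = min over k of (A[2][0] + B[0][2] = -1 + 1 = 0, A[2][1] + B[1][2] = -1 + -4 = -5, A[2][2] + B[2][2] = 6 + 10 = 16) = -5 (attained at k = 1)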